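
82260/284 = 20565/71 = 289.65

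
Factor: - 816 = -2^4*3^1*17^1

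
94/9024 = 1/96 = 0.01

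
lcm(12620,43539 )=870780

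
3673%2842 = 831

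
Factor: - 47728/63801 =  -2^4*3^( - 3 ) * 17^(  -  1) * 19^1*139^( - 1 ) * 157^1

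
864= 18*48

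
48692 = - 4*( - 12173)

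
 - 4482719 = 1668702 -6151421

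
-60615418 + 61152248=536830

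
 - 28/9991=-1+9963/9991 = - 0.00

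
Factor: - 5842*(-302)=2^2*23^1 * 127^1 * 151^1   =  1764284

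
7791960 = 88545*88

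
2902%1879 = 1023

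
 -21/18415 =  - 21/18415 = -0.00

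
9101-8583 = 518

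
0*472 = 0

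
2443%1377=1066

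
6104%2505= 1094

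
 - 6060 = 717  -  6777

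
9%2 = 1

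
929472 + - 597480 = 331992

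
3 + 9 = 12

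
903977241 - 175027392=728949849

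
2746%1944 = 802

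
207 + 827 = 1034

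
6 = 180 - 174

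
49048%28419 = 20629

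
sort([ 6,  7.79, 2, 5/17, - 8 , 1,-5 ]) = [ - 8, - 5 , 5/17,1,  2,6,7.79]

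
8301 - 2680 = 5621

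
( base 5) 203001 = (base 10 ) 6626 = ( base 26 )9km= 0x19E2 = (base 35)5EB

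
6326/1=6326= 6326.00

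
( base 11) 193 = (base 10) 223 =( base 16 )DF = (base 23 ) 9G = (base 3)22021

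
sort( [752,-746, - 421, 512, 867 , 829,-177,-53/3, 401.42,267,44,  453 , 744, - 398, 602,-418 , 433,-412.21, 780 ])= [ - 746, - 421, - 418, -412.21,-398, - 177,  -  53/3, 44,267,401.42, 433,453,512,  602,744,752, 780, 829 , 867 ]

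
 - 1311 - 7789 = -9100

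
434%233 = 201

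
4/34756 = 1/8689  =  0.00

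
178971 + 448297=627268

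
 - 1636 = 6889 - 8525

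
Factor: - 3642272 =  - 2^5 * 43^1*2647^1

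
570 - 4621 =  -4051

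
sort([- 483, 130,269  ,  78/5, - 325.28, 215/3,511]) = [ - 483, - 325.28,78/5,215/3, 130,269, 511] 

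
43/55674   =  43/55674  =  0.00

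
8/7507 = 8/7507 = 0.00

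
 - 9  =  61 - 70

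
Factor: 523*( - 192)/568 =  -2^3*3^1*71^(  -  1)*523^1=   - 12552/71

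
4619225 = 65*71065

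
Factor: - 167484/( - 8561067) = 55828/2853689  =  2^2*17^1*821^1*2853689^(  -  1 )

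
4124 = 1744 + 2380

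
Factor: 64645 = 5^1*7^1*1847^1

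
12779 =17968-5189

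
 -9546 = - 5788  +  -3758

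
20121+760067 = 780188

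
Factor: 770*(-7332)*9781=- 55220004840 =-2^3 * 3^1*5^1*7^1*11^1 * 13^1* 47^1*9781^1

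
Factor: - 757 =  - 757^1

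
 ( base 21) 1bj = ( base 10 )691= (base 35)JQ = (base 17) 26B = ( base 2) 1010110011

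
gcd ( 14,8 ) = 2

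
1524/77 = 1524/77 = 19.79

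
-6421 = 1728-8149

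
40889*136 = 5560904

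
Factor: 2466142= 2^1*7^1*176153^1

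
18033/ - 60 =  - 6011/20 = - 300.55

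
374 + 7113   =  7487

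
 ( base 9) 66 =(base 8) 74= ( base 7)114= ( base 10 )60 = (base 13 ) 48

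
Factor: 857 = 857^1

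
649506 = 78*8327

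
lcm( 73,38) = 2774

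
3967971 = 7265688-3297717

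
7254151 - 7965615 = -711464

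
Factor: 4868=2^2*1217^1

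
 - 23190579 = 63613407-86803986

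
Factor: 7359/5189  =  3^1*11^1*223^1*5189^( - 1 )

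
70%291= 70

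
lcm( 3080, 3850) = 15400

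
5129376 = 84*61064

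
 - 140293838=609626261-749920099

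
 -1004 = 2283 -3287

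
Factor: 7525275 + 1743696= 3^1*3089657^1 = 9268971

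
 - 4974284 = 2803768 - 7778052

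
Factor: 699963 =3^1*11^1 * 21211^1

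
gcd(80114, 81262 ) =82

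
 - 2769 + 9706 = 6937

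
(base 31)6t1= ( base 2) 1101000001010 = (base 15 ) 1E96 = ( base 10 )6666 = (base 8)15012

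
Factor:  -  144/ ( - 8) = 18 = 2^1 * 3^2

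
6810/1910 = 681/191 = 3.57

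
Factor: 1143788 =2^2*269^1*1063^1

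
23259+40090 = 63349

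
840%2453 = 840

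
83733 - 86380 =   -  2647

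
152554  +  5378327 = 5530881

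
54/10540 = 27/5270  =  0.01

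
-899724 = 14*(  -  64266 ) 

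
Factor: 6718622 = 2^1*23^1*146057^1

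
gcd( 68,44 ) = 4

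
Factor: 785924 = 2^2*61^1*3221^1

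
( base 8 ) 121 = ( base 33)2F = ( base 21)3i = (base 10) 81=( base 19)45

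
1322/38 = 661/19 = 34.79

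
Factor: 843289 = 843289^1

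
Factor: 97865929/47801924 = 2^( - 2)*7^1*409^1*34183^1*11950481^( - 1) 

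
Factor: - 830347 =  - 7^1*118621^1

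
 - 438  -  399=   - 837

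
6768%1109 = 114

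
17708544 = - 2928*( - 6048) 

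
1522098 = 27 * 56374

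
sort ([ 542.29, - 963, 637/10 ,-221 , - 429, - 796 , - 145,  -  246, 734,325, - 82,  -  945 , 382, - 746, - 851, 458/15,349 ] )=[ - 963,  -  945,- 851 ,-796 , - 746,-429, - 246, -221, - 145 ,-82 , 458/15  ,  637/10 , 325, 349,382,  542.29,  734]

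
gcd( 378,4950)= 18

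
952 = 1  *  952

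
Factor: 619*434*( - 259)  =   - 69579314 = - 2^1 * 7^2*31^1*37^1*619^1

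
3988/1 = 3988 = 3988.00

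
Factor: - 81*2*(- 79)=12798 = 2^1*3^4*79^1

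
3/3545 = 3/3545 = 0.00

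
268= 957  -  689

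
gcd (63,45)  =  9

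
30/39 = 10/13=0.77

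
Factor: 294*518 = 152292  =  2^2 * 3^1 * 7^3*37^1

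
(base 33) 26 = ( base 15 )4c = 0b1001000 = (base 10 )72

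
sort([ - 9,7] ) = [- 9, 7]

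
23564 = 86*274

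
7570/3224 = 2+ 561/1612 =2.35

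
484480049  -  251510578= 232969471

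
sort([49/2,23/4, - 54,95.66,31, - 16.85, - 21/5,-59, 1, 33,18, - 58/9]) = [ - 59, -54,- 16.85, - 58/9, - 21/5,1,  23/4,18,  49/2, 31, 33,95.66]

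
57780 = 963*60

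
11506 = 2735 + 8771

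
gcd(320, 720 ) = 80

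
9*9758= 87822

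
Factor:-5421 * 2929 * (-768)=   2^8 * 3^2*13^1*29^1*101^1 * 139^1 = 12194387712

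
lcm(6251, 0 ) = 0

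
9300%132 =60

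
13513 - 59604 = -46091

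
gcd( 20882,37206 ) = 106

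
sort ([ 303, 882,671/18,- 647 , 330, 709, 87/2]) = [ - 647, 671/18, 87/2,  303,330,709, 882 ] 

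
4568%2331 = 2237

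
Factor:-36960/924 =-40  =  - 2^3 * 5^1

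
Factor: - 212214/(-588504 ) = 313/868 = 2^(-2) * 7^( - 1)*31^( - 1 ) * 313^1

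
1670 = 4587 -2917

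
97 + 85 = 182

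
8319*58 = 482502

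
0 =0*51367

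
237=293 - 56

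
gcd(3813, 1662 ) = 3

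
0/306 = 0 = 0.00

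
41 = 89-48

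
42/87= 14/29 = 0.48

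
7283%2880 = 1523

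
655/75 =131/15 = 8.73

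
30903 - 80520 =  - 49617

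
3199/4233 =3199/4233 =0.76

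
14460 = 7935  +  6525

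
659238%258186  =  142866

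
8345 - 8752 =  - 407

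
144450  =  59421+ 85029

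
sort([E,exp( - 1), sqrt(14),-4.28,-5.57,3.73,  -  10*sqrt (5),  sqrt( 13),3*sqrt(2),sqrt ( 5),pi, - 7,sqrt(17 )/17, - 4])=[  -  10*sqrt(5), - 7, - 5.57, - 4.28, - 4,sqrt (17) /17,  exp( - 1),sqrt( 5),E,pi, sqrt(13 ),3.73,sqrt(14),3*sqrt(2)]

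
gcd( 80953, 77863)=1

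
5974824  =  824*7251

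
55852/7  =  7978 + 6/7 = 7978.86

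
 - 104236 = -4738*22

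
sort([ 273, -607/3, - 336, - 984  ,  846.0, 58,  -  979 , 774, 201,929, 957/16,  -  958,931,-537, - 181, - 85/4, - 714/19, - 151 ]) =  [-984,-979,  -  958, - 537, - 336, - 607/3, - 181, - 151, - 714/19, - 85/4, 58, 957/16,201, 273,774, 846.0, 929,931 ] 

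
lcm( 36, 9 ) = 36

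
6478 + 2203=8681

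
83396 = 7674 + 75722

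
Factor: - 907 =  - 907^1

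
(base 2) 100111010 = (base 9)378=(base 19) GA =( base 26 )c2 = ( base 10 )314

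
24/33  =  8/11 = 0.73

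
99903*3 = 299709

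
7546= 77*98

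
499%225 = 49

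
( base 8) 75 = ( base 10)61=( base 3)2021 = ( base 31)1u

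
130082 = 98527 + 31555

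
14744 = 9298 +5446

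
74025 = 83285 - 9260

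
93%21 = 9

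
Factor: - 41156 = -2^2*10289^1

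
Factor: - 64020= - 2^2*3^1*5^1*11^1*97^1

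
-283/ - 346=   283/346= 0.82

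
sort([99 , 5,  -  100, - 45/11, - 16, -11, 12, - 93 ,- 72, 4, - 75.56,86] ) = [ - 100, - 93,-75.56, - 72, - 16, - 11,  -  45/11,4,5, 12, 86, 99]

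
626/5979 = 626/5979 = 0.10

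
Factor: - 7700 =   -  2^2*5^2*7^1*11^1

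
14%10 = 4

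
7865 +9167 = 17032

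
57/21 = 19/7 =2.71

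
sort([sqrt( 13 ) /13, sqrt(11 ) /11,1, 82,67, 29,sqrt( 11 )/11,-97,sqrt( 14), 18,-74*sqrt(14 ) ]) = [ - 74*sqrt( 14 ), - 97, sqrt ( 13) /13,sqrt( 11 ) /11,  sqrt(11)/11, 1,sqrt( 14), 18, 29, 67, 82]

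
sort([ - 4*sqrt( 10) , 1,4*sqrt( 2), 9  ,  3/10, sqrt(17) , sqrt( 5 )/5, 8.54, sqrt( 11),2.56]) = [-4*sqrt( 10) , 3/10,sqrt( 5)/5,1,2.56,sqrt( 11),  sqrt (17) , 4*sqrt( 2), 8.54,9]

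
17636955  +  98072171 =115709126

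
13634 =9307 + 4327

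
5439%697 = 560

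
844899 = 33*25603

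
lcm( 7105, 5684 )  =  28420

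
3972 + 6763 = 10735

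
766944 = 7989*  96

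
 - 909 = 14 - 923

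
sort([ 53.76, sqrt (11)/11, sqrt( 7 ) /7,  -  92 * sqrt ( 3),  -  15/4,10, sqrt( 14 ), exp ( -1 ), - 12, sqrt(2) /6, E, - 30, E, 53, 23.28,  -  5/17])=[ - 92*sqrt(3 ), - 30, - 12, - 15/4, - 5/17, sqrt( 2 )/6, sqrt( 11)/11,exp(- 1 ),sqrt( 7)/7, E, E, sqrt( 14), 10,23.28, 53,53.76]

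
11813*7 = 82691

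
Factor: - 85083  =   - 3^1*79^1*359^1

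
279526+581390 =860916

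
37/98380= 37/98380= 0.00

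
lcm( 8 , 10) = 40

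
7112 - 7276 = -164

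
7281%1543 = 1109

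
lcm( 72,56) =504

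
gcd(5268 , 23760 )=12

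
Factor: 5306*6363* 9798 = 330800840244 = 2^2*3^3*7^2*23^1*71^1*101^1 * 379^1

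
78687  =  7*11241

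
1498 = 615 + 883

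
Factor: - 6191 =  - 41^1*151^1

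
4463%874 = 93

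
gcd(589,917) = 1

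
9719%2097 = 1331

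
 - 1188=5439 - 6627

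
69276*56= 3879456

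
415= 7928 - 7513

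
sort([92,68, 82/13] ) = [82/13,68 , 92]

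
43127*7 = 301889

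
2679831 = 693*3867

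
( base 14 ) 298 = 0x20e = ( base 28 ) IM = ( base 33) FV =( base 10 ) 526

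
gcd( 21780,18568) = 44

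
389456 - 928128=-538672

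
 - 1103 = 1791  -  2894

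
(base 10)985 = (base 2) 1111011001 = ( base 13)5AA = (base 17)36g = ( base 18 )30D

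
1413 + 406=1819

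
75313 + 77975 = 153288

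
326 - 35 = 291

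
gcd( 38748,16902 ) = 6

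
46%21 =4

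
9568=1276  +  8292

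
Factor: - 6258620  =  - 2^2 * 5^1*312931^1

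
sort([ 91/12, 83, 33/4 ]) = [ 91/12,33/4,83]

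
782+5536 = 6318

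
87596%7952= 124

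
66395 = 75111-8716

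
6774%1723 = 1605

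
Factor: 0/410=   0 =0^1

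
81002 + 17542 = 98544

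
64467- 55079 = 9388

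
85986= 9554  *9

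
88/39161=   88/39161 =0.00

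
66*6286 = 414876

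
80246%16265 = 15186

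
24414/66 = 4069/11 = 369.91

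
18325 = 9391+8934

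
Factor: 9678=2^1*3^1*1613^1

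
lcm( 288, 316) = 22752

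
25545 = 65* 393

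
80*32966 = 2637280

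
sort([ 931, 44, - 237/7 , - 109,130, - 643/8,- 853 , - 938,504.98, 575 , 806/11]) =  [ - 938 , - 853, - 109,  -  643/8 , - 237/7, 44, 806/11, 130,504.98,575,931]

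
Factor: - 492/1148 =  - 3^1*7^(-1) = - 3/7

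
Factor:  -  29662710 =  - 2^1*3^1*5^1*7^1*11^1 * 12841^1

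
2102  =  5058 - 2956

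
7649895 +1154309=8804204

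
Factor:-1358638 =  - 2^1*679319^1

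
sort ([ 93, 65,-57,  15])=[ - 57, 15,65, 93] 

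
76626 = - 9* ( - 8514)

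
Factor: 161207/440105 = 5^ ( - 1 )*89^( - 1 )*163^1 = 163/445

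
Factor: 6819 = 3^1*2273^1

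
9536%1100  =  736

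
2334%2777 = 2334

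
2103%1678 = 425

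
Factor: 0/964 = 0^1 = 0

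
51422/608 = 84 + 175/304 = 84.58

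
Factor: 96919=19^1*5101^1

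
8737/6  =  1456 + 1/6 = 1456.17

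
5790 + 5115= 10905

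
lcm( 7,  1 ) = 7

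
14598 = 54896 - 40298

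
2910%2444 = 466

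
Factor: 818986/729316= 2^( - 1)*61^ (- 1 )*  137^1 = 137/122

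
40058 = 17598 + 22460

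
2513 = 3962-1449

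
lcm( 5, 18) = 90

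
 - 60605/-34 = 1782 + 1/2 = 1782.50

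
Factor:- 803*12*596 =  -  5743056 = - 2^4*3^1*11^1 * 73^1*149^1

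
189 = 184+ 5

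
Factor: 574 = 2^1 * 7^1 *41^1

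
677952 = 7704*88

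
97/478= 97/478 = 0.20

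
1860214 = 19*97906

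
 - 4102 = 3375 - 7477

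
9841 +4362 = 14203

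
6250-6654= - 404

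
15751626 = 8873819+6877807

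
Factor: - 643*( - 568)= 2^3 * 71^1*643^1 = 365224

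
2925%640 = 365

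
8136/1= 8136 = 8136.00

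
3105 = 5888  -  2783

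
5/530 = 1/106 = 0.01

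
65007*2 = 130014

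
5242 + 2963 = 8205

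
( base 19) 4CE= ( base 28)246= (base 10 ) 1686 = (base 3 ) 2022110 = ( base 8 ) 3226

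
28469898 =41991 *678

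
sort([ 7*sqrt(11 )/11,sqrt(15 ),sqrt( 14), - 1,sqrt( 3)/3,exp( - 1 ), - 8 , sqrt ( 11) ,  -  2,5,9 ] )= [ - 8, - 2, - 1 , exp( - 1),sqrt(3 ) /3, 7*sqrt( 11)/11,sqrt(11 ), sqrt(14),sqrt( 15 ), 5,9] 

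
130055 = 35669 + 94386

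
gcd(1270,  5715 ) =635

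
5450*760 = 4142000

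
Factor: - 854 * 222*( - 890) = 2^3*3^1*5^1*7^1*37^1*61^1*89^1 =168733320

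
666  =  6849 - 6183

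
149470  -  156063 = - 6593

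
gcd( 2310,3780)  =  210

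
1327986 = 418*3177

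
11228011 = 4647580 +6580431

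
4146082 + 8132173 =12278255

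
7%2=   1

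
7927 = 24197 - 16270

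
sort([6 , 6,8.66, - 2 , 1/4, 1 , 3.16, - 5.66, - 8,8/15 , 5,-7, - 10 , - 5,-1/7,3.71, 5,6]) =[ - 10 ,- 8,-7, - 5.66, - 5, - 2,-1/7,1/4,8/15,1, 3.16,3.71, 5 , 5, 6, 6 , 6, 8.66 ] 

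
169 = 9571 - 9402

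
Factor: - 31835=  - 5^1* 6367^1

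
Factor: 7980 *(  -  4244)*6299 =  - 213328988880=-2^4*3^1*5^1*7^1 * 19^1*1061^1*6299^1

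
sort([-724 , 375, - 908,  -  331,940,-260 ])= [ - 908,-724,  -  331, - 260, 375,940]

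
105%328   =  105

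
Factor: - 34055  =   - 5^1*7^2 *139^1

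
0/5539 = 0 = 0.00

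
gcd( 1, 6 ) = 1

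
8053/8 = 1006 + 5/8  =  1006.62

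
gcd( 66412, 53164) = 4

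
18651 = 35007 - 16356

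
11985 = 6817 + 5168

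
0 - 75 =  - 75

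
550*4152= 2283600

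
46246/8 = 5780+ 3/4 = 5780.75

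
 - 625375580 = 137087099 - 762462679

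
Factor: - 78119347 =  - 43^1*1816729^1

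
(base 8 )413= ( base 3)100220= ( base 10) 267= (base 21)CF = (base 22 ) C3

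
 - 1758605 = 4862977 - 6621582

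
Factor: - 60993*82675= - 5042596275 = -3^5*5^2*251^1* 3307^1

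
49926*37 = 1847262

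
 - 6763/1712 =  - 6763/1712 = - 3.95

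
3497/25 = 3497/25 = 139.88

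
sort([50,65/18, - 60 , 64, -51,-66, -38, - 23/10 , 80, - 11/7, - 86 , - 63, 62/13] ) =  [ - 86,-66, - 63, - 60, - 51, - 38, - 23/10, - 11/7,65/18,62/13,  50, 64,80]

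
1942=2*971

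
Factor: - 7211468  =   - 2^2*11^1*17^1*31^1*311^1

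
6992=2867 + 4125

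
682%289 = 104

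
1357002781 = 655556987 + 701445794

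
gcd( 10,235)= 5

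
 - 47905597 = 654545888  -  702451485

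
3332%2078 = 1254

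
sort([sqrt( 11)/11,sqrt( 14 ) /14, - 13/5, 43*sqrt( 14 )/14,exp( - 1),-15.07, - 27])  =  [ - 27, - 15.07, - 13/5,sqrt( 14)/14, sqrt(11 )/11, exp(  -  1), 43*sqrt ( 14)/14]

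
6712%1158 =922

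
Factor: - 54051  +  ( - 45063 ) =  - 2^1 * 3^1*16519^1 = - 99114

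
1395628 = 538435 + 857193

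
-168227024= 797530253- 965757277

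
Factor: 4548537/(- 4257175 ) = - 3^2*5^( - 2)*7^1*13^ ( - 1 )* 17^1*31^1*137^1 * 13099^( - 1) 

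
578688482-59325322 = 519363160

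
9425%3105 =110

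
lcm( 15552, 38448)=1384128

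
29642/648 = 45 + 241/324 = 45.74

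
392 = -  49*( - 8 ) 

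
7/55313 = 7/55313 = 0.00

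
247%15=7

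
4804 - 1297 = 3507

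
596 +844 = 1440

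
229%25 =4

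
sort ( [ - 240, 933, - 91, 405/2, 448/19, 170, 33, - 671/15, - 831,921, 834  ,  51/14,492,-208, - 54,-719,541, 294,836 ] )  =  [ - 831,-719 , - 240, - 208, - 91, - 54, - 671/15,51/14, 448/19,33, 170,405/2,294 , 492, 541,834 , 836,921,933] 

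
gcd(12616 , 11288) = 664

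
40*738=29520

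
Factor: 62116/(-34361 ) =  - 2^2*53^1*293^1*34361^(-1 ) 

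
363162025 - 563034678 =- 199872653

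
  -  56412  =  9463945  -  9520357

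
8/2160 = 1/270  =  0.00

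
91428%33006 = 25416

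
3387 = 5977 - 2590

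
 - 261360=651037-912397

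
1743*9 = 15687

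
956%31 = 26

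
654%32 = 14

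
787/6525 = 787/6525 = 0.12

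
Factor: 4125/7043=3^1*5^3*11^1 *7043^(-1)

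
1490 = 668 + 822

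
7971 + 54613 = 62584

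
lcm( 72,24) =72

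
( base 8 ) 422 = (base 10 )274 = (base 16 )112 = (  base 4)10102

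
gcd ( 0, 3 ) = 3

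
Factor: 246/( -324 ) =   -  2^( - 1)*3^( - 3)*41^1 = - 41/54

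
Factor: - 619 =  - 619^1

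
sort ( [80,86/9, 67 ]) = [ 86/9,  67,80]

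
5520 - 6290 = - 770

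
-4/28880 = - 1 + 7219/7220  =  - 0.00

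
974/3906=487/1953 = 0.25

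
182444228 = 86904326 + 95539902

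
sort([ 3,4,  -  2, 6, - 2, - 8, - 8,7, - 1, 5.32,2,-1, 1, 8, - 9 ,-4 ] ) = [ - 9 , - 8, - 8, - 4, - 2,- 2,  -  1 , - 1,1, 2,3, 4,5.32,6, 7, 8] 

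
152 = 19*8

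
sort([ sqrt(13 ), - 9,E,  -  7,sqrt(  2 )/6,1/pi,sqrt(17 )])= [  -  9,-7,  sqrt( 2) /6,  1/pi,E,sqrt( 13) , sqrt( 17) ]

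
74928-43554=31374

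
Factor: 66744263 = 37^1*739^1*2441^1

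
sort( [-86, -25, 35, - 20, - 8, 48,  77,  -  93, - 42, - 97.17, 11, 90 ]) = [ - 97.17, - 93, - 86, - 42, - 25, - 20, - 8, 11, 35, 48 , 77,90]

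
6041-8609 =- 2568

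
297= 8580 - 8283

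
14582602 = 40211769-25629167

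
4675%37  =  13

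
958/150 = 6 + 29/75 = 6.39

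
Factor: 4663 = 4663^1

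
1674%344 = 298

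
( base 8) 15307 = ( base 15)2070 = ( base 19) IIF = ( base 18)132F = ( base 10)6855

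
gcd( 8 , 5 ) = 1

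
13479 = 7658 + 5821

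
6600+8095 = 14695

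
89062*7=623434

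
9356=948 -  - 8408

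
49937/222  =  49937/222 = 224.94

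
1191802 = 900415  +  291387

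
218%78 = 62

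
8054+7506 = 15560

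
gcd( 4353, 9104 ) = 1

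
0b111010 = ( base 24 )2a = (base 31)1R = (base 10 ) 58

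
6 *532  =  3192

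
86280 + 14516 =100796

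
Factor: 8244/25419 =12/37 = 2^2*3^1 * 37^( - 1)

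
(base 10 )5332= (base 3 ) 21022111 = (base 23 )A1J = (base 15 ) 18a7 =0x14d4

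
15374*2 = 30748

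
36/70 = 18/35 =0.51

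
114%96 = 18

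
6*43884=263304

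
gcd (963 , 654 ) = 3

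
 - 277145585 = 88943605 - 366089190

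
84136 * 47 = 3954392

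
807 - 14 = 793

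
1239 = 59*21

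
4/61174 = 2/30587 =0.00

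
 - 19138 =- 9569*2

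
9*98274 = 884466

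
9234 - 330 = 8904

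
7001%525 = 176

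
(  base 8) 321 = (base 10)209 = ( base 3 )21202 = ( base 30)6T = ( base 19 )B0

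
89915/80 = 1123 + 15/16 = 1123.94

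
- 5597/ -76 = 73+49/76=73.64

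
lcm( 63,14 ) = 126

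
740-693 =47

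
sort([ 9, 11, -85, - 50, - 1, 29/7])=[ - 85, - 50, - 1,29/7,9,11 ]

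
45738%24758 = 20980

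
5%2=1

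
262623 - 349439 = -86816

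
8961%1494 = 1491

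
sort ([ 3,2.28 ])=[ 2.28,3 ] 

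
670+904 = 1574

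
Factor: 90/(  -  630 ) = - 7^ ( - 1 ) = -1/7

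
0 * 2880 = 0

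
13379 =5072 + 8307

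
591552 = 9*65728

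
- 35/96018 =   -  35/96018  =  - 0.00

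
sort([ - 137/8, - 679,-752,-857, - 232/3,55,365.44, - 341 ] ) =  [ - 857,  -  752, - 679,-341,-232/3, - 137/8,55,365.44] 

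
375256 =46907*8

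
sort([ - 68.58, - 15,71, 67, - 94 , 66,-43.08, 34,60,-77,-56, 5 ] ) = [  -  94,-77,-68.58,-56 ,-43.08, - 15,5,34 , 60,66, 67,71] 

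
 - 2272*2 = - 4544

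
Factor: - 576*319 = -2^6*3^2* 11^1*29^1 =- 183744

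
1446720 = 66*21920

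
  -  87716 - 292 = - 88008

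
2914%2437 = 477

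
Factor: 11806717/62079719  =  953^2*1931^ ( - 1)*2473^ ( - 1) =908209/4775363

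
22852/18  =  11426/9 = 1269.56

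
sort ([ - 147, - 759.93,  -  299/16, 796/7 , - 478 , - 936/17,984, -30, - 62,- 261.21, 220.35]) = [ - 759.93, - 478, - 261.21, - 147,  -  62 , - 936/17, - 30, -299/16,796/7 , 220.35,984] 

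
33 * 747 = 24651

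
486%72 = 54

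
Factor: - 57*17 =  - 3^1*17^1*19^1 =- 969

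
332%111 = 110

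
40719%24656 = 16063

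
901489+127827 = 1029316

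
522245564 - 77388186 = 444857378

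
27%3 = 0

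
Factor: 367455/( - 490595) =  - 3^1*7^( - 1 )*11^1  *  17^1*107^( - 1) = - 561/749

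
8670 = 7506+1164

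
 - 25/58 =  - 25/58 = - 0.43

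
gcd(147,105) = 21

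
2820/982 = 2 + 428/491 = 2.87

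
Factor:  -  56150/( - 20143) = 2^1 * 5^2*1123^1*20143^(-1 )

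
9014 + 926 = 9940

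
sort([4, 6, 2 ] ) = [2,4 , 6 ] 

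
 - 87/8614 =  - 87/8614  =  - 0.01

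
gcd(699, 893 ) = 1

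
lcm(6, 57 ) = 114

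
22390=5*4478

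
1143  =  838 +305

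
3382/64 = 52 + 27/32 = 52.84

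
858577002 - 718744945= 139832057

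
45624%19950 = 5724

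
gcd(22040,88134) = 2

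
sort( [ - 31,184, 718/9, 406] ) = [-31, 718/9,184, 406 ] 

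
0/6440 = 0 = 0.00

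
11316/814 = 5658/407=13.90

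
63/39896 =63/39896 = 0.00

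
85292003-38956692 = 46335311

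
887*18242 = 16180654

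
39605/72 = 39605/72 = 550.07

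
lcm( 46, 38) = 874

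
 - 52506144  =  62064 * (-846 ) 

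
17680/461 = 38  +  162/461 = 38.35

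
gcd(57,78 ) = 3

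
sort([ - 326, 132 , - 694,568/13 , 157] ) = [ - 694, - 326,568/13,132 , 157 ] 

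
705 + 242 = 947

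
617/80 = 7+ 57/80  =  7.71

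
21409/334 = 64 + 33/334=64.10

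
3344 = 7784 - 4440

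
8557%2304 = 1645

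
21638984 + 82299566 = 103938550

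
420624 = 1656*254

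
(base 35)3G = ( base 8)171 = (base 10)121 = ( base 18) 6D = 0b1111001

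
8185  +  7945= 16130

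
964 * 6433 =6201412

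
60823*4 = 243292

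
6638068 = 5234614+1403454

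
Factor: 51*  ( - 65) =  - 3^1*5^1*13^1*17^1 = -3315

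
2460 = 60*41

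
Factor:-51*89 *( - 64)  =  2^6 * 3^1 * 17^1*89^1  =  290496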